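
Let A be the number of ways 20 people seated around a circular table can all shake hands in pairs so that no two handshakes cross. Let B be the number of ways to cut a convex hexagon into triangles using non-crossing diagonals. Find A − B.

16782

Non-crossing handshake pairings of 2n people are counted by C_n; 20 people gives n = 10. So A = C_10 = 16796.
The number of triangulations of a 6-gon is the Catalan number C_4 (index = sides − 2). So B = C_4 = 14.
A − B = 16796 − 14 = 16782.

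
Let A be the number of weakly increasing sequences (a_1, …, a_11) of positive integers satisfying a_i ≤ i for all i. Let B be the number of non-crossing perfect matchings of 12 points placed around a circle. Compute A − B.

58654

Weakly increasing sequences with a_i ≤ i biject with Dyck paths of semilength 11, so there are C_11. So A = C_11 = 58786.
Pairing 12 circle points by 6 non-crossing chords gives C_6 matchings. So B = C_6 = 132.
A − B = 58786 − 132 = 58654.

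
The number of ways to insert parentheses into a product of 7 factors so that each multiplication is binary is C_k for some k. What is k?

6

Bracketing 7 factors into binary products is counted by C_{7−1} = C_6.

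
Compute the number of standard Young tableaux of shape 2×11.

58786

Standard Young tableaux of shape 2×n are counted by C_n; here n = 11.
C_11 = C_10 · 2(2·10+1)/(10+2) = 16796 · 42/12 = 58786.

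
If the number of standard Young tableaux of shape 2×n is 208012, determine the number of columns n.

12

Standard Young tableaux of shape 2×n are counted by C_n; 208012 = C_12.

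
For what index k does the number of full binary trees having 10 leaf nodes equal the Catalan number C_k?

9

A full binary tree with L leaves has L−1 internal nodes and is counted by C_{L−1}; L = 10 gives C_9.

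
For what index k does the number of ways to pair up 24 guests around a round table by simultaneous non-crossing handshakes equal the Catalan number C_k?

12

Non-crossing handshake pairings of 2n people are counted by C_n; 24 people gives n = 12.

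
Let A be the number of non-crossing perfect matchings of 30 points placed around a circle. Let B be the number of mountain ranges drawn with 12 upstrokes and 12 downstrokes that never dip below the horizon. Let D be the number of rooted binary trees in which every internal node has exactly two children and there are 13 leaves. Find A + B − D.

Pairing 30 circle points by 15 non-crossing chords gives C_15 matchings. So A = C_15 = 9694845.
Dyck paths of semilength n (length 2n) are counted by C_n; here n = 12. So B = C_12 = 208012.
A full binary tree with L leaves has L−1 internal nodes and is counted by C_{L−1}; L = 13 gives C_12. So D = C_12 = 208012.
A + B − D = 9694845 + 208012 − 208012 = 9694845.

9694845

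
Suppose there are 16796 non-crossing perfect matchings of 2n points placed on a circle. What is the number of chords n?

10

Non-crossing pairings of 2n points on a circle are counted by C_n; 16796 = C_10.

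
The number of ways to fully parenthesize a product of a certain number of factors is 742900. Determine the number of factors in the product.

14

Parenthesizations of m factors are counted by C_{m−1}, and C_13 = 742900.
So the index is 13, and the number of factors is 13 + 1 = 14.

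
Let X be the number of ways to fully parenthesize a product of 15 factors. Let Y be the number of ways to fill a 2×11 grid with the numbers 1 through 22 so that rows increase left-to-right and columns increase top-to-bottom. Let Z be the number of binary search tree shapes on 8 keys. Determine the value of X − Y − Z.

2614224

Parenthesizations of m factors correspond to full binary trees with m leaves, counted by C_{m−1}; m = 15 gives C_14. So X = C_14 = 2674440.
Standard Young tableaux of shape 2×n are counted by C_n; here n = 11. So Y = C_11 = 58786.
Binary trees (left/right distinguished) on n nodes are counted by C_n; here n = 8. So Z = C_8 = 1430.
X − Y − Z = 2674440 − 58786 − 1430 = 2614224.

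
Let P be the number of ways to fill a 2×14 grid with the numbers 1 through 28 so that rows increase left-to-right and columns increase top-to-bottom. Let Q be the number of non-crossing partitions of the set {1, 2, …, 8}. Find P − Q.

2673010

Standard Young tableaux of shape 2×n are counted by C_n; here n = 14. So P = C_14 = 2674440.
The non-crossing partitions of [8] form a lattice of size C_8. So Q = C_8 = 1430.
P − Q = 2674440 − 1430 = 2673010.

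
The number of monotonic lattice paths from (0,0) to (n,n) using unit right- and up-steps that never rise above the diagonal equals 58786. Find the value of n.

11

Such diagonal-avoiding paths in an n×n grid are counted by C_n. Since C_11 = 58786, the index is 11.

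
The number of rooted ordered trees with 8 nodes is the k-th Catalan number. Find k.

Rooted ordered (plane) trees on m nodes have m−1 edges and are counted by C_{m−1}; m = 8 gives C_7.

7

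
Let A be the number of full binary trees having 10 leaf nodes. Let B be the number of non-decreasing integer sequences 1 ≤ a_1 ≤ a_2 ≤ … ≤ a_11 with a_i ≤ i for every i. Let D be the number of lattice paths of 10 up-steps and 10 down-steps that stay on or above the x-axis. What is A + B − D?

A full binary tree with L leaves has L−1 internal nodes and is counted by C_{L−1}; L = 10 gives C_9. So A = C_9 = 4862.
Weakly increasing sequences with a_i ≤ i biject with Dyck paths of semilength 11, so there are C_11. So B = C_11 = 58786.
A Dyck path with 10 up-steps and 10 down-steps has semilength 10, so there are C_10 of them. So D = C_10 = 16796.
A + B − D = 4862 + 58786 − 16796 = 46852.

46852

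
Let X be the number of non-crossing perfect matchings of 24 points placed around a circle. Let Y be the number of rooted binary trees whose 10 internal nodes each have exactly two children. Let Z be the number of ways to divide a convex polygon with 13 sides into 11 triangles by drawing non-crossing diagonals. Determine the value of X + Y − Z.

Non-crossing perfect matchings of 2n points on a circle are counted by C_n; with 24 points, n = 12. So X = C_12 = 208012.
The number of full binary trees on 10 internal nodes is the Catalan number C_10. So Y = C_10 = 16796.
A convex 13-gon is triangulated into 11 triangles, and the number of such triangulations is the Catalan number C_{13−2} = C_11. So Z = C_11 = 58786.
X + Y − Z = 208012 + 16796 − 58786 = 166022.

166022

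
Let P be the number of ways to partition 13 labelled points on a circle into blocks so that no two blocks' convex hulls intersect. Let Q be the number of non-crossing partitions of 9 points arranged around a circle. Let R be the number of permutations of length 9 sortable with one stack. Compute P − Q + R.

742900

Non-crossing partitions of an n-element set are counted by C_n; here n = 13. So P = C_13 = 742900.
Non-crossing partitions of an n-element set are counted by C_n; here n = 9. So Q = C_9 = 4862.
By Knuth's characterisation, the stack-sortable permutations of length 9 are the 231-avoiders, numbering C_9. So R = C_9 = 4862.
P − Q + R = 742900 − 4862 + 4862 = 742900.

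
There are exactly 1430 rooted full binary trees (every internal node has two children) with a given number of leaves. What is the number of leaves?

Full binary trees with L leaves are counted by C_{L−1}. The Catalan number equal to 1430 is C_8.
So the index is 8, and the number of leaves is 8 + 1 = 9.

9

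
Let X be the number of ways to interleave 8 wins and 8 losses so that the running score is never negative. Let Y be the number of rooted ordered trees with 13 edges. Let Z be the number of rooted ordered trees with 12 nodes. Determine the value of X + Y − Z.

685544

Reading a vote for the leader as '(' and for the other as ')' turns such a sequence into a balanced string of 8 pairs, so the count is C_8. So X = C_8 = 1430.
A rooted plane tree with 13 edges has 14 nodes, and the count is C_13. So Y = C_13 = 742900.
A rooted plane tree on 12 nodes has 11 edges, and such trees are counted by C_11. So Z = C_11 = 58786.
X + Y − Z = 1430 + 742900 − 58786 = 685544.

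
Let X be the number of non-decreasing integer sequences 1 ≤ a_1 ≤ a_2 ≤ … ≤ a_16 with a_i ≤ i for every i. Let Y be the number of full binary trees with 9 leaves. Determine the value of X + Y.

Such sub-staircase sequences of length n are counted by C_n; here n = 16. So X = C_16 = 35357670.
Full binary trees with 9 leaves have 9−1 = 8 internal nodes, so there are C_8 of them. So Y = C_8 = 1430.
X + Y = 35357670 + 1430 = 35359100.

35359100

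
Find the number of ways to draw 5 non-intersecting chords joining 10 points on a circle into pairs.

42

Pairing 10 circle points by 5 non-crossing chords gives C_5 matchings.
C_5 = 42.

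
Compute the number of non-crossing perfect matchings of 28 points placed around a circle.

2674440

Pairing 28 circle points by 14 non-crossing chords gives C_14 matchings.
C_14 = C(28,14)/15 = 40116600/15 = 2674440.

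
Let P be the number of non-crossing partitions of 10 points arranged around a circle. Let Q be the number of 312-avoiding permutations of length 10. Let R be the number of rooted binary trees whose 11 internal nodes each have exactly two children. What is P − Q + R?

The non-crossing partitions of [10] form a lattice of size C_10. So P = C_10 = 16796.
Permutations of [n] avoiding any single length-3 pattern are counted by C_n; here n = 10. So Q = C_10 = 16796.
Full binary trees with n internal nodes are counted by C_n; here n = 11. So R = C_11 = 58786.
P − Q + R = 16796 − 16796 + 58786 = 58786.

58786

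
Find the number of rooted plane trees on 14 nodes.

Rooted ordered (plane) trees on m nodes have m−1 edges and are counted by C_{m−1}; m = 14 gives C_13.
C_13 = 742900.

742900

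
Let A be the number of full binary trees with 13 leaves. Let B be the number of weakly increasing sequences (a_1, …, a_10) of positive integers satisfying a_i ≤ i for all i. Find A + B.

224808

A full binary tree with L leaves has L−1 internal nodes and is counted by C_{L−1}; L = 13 gives C_12. So A = C_12 = 208012.
Such sub-staircase sequences of length n are counted by C_n; here n = 10. So B = C_10 = 16796.
A + B = 208012 + 16796 = 224808.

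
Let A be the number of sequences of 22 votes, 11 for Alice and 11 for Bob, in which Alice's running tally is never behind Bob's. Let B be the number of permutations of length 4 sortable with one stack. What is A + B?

Reading a vote for the leader as '(' and for the other as ')' turns such a sequence into a balanced string of 11 pairs, so the count is C_11. So A = C_11 = 58786.
By Knuth's characterisation, the stack-sortable permutations of length 4 are the 231-avoiders, numbering C_4. So B = C_4 = 14.
A + B = 58786 + 14 = 58800.

58800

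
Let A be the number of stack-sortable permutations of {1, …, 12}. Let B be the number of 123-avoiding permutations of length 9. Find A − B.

Stack-sortable permutations are exactly the 231-avoiding ones, counted by C_n; here n = 12. So A = C_12 = 208012.
Permutations of [n] avoiding any single length-3 pattern are counted by C_n; here n = 9. So B = C_9 = 4862.
A − B = 208012 − 4862 = 203150.

203150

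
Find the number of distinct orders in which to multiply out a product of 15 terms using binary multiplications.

Ways to associate a product of 15 factors correspond to binary trees on 15 leaves, so the count is C_14.
C_14 = C(28,14)/15 = 40116600/15 = 2674440.

2674440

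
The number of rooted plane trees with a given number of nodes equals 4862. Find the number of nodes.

10

Rooted ordered trees on m nodes are counted by C_{m−1}, and C_9 = 4862.
So the index is 9, and the number of nodes is 9 + 1 = 10.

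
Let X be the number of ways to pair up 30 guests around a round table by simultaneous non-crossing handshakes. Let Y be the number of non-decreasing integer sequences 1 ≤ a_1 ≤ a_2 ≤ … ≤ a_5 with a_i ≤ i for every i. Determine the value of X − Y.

9694803

Non-crossing handshake pairings of 2n people are counted by C_n; 30 people gives n = 15. So X = C_15 = 9694845.
Weakly increasing sequences with a_i ≤ i biject with Dyck paths of semilength 5, so there are C_5. So Y = C_5 = 42.
X − Y = 9694845 − 42 = 9694803.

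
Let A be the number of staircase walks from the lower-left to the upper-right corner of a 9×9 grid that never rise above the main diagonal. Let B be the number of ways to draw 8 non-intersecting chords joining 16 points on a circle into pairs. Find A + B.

Monotone paths in an n×n grid that stay weakly below the diagonal are counted by C_n; here n = 9. So A = C_9 = 4862.
Non-crossing perfect matchings of 2n points on a circle are counted by C_n; with 16 points, n = 8. So B = C_8 = 1430.
A + B = 4862 + 1430 = 6292.

6292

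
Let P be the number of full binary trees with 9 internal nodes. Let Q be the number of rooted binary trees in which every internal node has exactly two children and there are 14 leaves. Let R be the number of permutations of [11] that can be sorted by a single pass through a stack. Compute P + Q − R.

688976

Full binary trees with n internal nodes are counted by C_n; here n = 9. So P = C_9 = 4862.
A full binary tree with L leaves has L−1 internal nodes and is counted by C_{L−1}; L = 14 gives C_13. So Q = C_13 = 742900.
By Knuth's characterisation, the stack-sortable permutations of length 11 are the 231-avoiders, numbering C_11. So R = C_11 = 58786.
P + Q − R = 4862 + 742900 − 58786 = 688976.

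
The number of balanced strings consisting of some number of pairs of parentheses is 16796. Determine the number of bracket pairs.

Balanced strings of n bracket-pairs are counted by C_n. The Catalan number equal to 16796 is C_10.

10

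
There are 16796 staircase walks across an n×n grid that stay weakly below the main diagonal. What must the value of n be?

10

Such diagonal-avoiding paths in an n×n grid are counted by C_n; 16796 = C_10.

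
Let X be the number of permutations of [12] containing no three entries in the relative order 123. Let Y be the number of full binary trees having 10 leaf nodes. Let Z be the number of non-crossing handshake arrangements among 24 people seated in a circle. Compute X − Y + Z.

Permutations of [n] avoiding any single length-3 pattern are counted by C_n; here n = 12. So X = C_12 = 208012.
Full binary trees with 10 leaves have 10−1 = 9 internal nodes, so there are C_9 of them. So Y = C_9 = 4862.
Non-crossing handshake pairings of 2n people are counted by C_n; 24 people gives n = 12. So Z = C_12 = 208012.
X − Y + Z = 208012 − 4862 + 208012 = 411162.

411162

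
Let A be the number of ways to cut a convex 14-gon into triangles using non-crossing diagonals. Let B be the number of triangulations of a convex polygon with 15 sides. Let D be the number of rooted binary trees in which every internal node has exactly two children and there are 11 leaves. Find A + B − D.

934116

The number of triangulations of a 14-gon is the Catalan number C_12 (index = sides − 2). So A = C_12 = 208012.
The number of triangulations of a 15-gon is the Catalan number C_13 (index = sides − 2). So B = C_13 = 742900.
A full binary tree with L leaves has L−1 internal nodes and is counted by C_{L−1}; L = 11 gives C_10. So D = C_10 = 16796.
A + B − D = 208012 + 742900 − 16796 = 934116.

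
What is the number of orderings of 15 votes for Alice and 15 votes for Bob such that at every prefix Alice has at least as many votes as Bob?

9694845

Reading a vote for the leader as '(' and for the other as ')' turns such a sequence into a balanced string of 15 pairs, so the count is C_15.
C_15 = 9694845.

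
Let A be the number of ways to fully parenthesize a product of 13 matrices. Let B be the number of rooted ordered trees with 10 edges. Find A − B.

191216

Bracketing 13 factors into binary products is counted by C_{13−1} = C_12. So A = C_12 = 208012.
A rooted plane tree with 10 edges has 11 nodes, and the count is C_10. So B = C_10 = 16796.
A − B = 208012 − 16796 = 191216.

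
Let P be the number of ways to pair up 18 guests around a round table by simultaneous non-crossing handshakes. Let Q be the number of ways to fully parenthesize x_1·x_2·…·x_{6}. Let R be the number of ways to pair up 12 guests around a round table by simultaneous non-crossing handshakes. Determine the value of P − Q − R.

Non-crossing handshake pairings of 2n people are counted by C_n; 18 people gives n = 9. So P = C_9 = 4862.
Ways to associate a product of 6 factors correspond to binary trees on 6 leaves, so the count is C_5. So Q = C_5 = 42.
With 12 = 2·6 people, non-crossing handshake pairings are non-crossing perfect matchings on a circle, counted by C_6. So R = C_6 = 132.
P − Q − R = 4862 − 42 − 132 = 4688.

4688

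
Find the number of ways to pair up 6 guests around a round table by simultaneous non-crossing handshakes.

With 6 = 2·3 people, non-crossing handshake pairings are non-crossing perfect matchings on a circle, counted by C_3.
C_3 = C(6,3)/4 = 20/4 = 5.

5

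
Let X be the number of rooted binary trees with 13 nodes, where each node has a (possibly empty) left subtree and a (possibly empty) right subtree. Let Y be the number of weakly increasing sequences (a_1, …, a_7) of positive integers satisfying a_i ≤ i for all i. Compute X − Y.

742471

Binary trees (left/right distinguished) on n nodes are counted by C_n; here n = 13. So X = C_13 = 742900.
Such sub-staircase sequences of length n are counted by C_n; here n = 7. So Y = C_7 = 429.
X − Y = 742900 − 429 = 742471.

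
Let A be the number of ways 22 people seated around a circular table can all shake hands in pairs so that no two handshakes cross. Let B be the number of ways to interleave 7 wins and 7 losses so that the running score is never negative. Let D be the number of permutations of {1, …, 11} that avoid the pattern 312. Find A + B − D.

429

Non-crossing handshake pairings of 2n people are counted by C_n; 22 people gives n = 11. So A = C_11 = 58786.
Ballot sequences with n votes each where one side never trails are Dyck words, counted by C_n; here n = 7. So B = C_7 = 429.
For any fixed pattern of length 3, the pattern-avoiding permutations of [11] number C_11. So D = C_11 = 58786.
A + B − D = 58786 + 429 − 58786 = 429.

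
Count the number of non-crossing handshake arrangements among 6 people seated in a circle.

With 6 = 2·3 people, non-crossing handshake pairings are non-crossing perfect matchings on a circle, counted by C_3.
C_3 = C(6,3)/4 = 20/4 = 5.

5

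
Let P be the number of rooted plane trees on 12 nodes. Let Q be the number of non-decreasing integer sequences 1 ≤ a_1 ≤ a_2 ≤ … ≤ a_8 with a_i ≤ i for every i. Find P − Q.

57356

Rooted ordered (plane) trees on m nodes have m−1 edges and are counted by C_{m−1}; m = 12 gives C_11. So P = C_11 = 58786.
Weakly increasing sequences with a_i ≤ i biject with Dyck paths of semilength 8, so there are C_8. So Q = C_8 = 1430.
P − Q = 58786 − 1430 = 57356.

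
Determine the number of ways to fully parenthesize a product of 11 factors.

16796

Parenthesizations of m factors correspond to full binary trees with m leaves, counted by C_{m−1}; m = 11 gives C_10.
C_10 = C(20,10)/11 = 184756/11 = 16796.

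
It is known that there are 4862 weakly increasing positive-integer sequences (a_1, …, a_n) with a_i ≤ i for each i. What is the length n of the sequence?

Such sub-staircase sequences of length n are counted by C_n; 4862 = C_9.

9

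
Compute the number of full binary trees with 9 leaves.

1430

Full binary trees with 9 leaves have 9−1 = 8 internal nodes, so there are C_8 of them.
C_8 = C_7 · 2(2·7+1)/(7+2) = 429 · 30/9 = 1430.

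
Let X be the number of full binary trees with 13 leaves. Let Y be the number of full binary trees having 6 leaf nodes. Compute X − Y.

A full binary tree with L leaves has L−1 internal nodes and is counted by C_{L−1}; L = 13 gives C_12. So X = C_12 = 208012.
Full binary trees with 6 leaves have 6−1 = 5 internal nodes, so there are C_5 of them. So Y = C_5 = 42.
X − Y = 208012 − 42 = 207970.

207970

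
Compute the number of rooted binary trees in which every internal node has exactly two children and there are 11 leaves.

16796

A full binary tree with L leaves has L−1 internal nodes and is counted by C_{L−1}; L = 11 gives C_10.
C_10 = C(20,10)/11 = 184756/11 = 16796.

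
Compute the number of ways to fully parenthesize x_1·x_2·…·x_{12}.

58786

Ways to associate a product of 12 factors correspond to binary trees on 12 leaves, so the count is C_11.
C_11 = 58786.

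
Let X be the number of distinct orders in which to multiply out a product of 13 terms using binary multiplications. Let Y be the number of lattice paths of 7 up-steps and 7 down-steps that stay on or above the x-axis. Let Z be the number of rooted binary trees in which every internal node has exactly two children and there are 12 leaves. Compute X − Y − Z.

Bracketing 13 factors into binary products is counted by C_{13−1} = C_12. So X = C_12 = 208012.
Dyck paths of semilength n (length 2n) are counted by C_n; here n = 7. So Y = C_7 = 429.
A full binary tree with L leaves has L−1 internal nodes and is counted by C_{L−1}; L = 12 gives C_11. So Z = C_11 = 58786.
X − Y − Z = 208012 − 429 − 58786 = 148797.

148797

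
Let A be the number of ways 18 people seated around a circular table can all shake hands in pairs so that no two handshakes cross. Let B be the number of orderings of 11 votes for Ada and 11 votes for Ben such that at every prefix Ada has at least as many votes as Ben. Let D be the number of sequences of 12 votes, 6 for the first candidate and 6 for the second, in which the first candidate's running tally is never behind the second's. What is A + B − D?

63516

With 18 = 2·9 people, non-crossing handshake pairings are non-crossing perfect matchings on a circle, counted by C_9. So A = C_9 = 4862.
Reading a vote for the leader as '(' and for the other as ')' turns such a sequence into a balanced string of 11 pairs, so the count is C_11. So B = C_11 = 58786.
Ballot sequences with n votes each where one side never trails are Dyck words, counted by C_n; here n = 6. So D = C_6 = 132.
A + B − D = 4862 + 58786 − 132 = 63516.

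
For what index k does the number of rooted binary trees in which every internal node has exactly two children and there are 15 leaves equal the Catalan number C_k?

Full binary trees with 15 leaves have 15−1 = 14 internal nodes, so there are C_14 of them.

14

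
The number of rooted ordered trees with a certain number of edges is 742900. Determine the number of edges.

Rooted ordered trees with n edges are counted by C_n; 742900 = C_13.

13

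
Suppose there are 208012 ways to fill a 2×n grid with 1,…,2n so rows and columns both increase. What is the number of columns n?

12

Standard Young tableaux of shape 2×n are counted by C_n, and C_12 = 208012.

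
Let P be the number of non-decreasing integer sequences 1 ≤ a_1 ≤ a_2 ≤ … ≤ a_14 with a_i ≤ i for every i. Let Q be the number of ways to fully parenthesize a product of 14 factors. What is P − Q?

1931540

Weakly increasing sequences with a_i ≤ i biject with Dyck paths of semilength 14, so there are C_14. So P = C_14 = 2674440.
Bracketing 14 factors into binary products is counted by C_{14−1} = C_13. So Q = C_13 = 742900.
P − Q = 2674440 − 742900 = 1931540.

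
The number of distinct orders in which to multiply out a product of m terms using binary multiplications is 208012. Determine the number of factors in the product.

Parenthesizations of m factors are counted by C_{m−1}; 208012 = C_12.
So the index is 12, and the number of factors is 12 + 1 = 13.

13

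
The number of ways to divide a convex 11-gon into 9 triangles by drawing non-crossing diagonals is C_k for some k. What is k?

A convex 11-gon is triangulated into 9 triangles, and the number of such triangulations is the Catalan number C_{11−2} = C_9.

9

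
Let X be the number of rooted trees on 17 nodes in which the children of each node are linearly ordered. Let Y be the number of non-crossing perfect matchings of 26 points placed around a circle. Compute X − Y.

34614770

A rooted plane tree on 17 nodes has 16 edges, and such trees are counted by C_16. So X = C_16 = 35357670.
Pairing 26 circle points by 13 non-crossing chords gives C_13 matchings. So Y = C_13 = 742900.
X − Y = 35357670 − 742900 = 34614770.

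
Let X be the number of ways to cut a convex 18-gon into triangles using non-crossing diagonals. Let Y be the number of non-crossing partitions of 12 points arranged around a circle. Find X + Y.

35565682

The number of triangulations of an 18-gon is the Catalan number C_16 (index = sides − 2). So X = C_16 = 35357670.
The non-crossing partitions of [12] form a lattice of size C_12. So Y = C_12 = 208012.
X + Y = 35357670 + 208012 = 35565682.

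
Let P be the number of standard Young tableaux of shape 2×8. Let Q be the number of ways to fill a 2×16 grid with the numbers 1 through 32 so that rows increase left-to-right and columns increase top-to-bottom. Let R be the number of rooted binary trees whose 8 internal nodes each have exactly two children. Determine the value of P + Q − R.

By the hook-length formula (or a Dyck-path bijection), SYT of shape 2×8 number C_8. So P = C_8 = 1430.
By the hook-length formula (or a Dyck-path bijection), SYT of shape 2×16 number C_16. So Q = C_16 = 35357670.
Full binary trees with n internal nodes are counted by C_n; here n = 8. So R = C_8 = 1430.
P + Q − R = 1430 + 35357670 − 1430 = 35357670.

35357670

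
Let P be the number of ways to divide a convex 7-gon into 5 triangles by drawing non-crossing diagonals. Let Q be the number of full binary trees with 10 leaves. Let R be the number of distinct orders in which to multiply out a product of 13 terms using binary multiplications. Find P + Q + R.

A convex 7-gon is triangulated into 5 triangles, and the number of such triangulations is the Catalan number C_{7−2} = C_5. So P = C_5 = 42.
Full binary trees with 10 leaves have 10−1 = 9 internal nodes, so there are C_9 of them. So Q = C_9 = 4862.
Bracketing 13 factors into binary products is counted by C_{13−1} = C_12. So R = C_12 = 208012.
P + Q + R = 42 + 4862 + 208012 = 212916.

212916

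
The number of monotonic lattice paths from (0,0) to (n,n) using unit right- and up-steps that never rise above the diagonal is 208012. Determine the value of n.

12

Such diagonal-avoiding paths in an n×n grid are counted by C_n, and C_12 = 208012.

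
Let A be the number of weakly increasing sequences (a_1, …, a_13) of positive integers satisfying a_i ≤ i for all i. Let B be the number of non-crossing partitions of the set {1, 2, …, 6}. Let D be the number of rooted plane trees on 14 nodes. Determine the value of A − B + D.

1485668

Such sub-staircase sequences of length n are counted by C_n; here n = 13. So A = C_13 = 742900.
The non-crossing partitions of [6] form a lattice of size C_6. So B = C_6 = 132.
A rooted plane tree on 14 nodes has 13 edges, and such trees are counted by C_13. So D = C_13 = 742900.
A − B + D = 742900 − 132 + 742900 = 1485668.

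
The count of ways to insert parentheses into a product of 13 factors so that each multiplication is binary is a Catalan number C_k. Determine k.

Ways to associate a product of 13 factors correspond to binary trees on 13 leaves, so the count is C_12.

12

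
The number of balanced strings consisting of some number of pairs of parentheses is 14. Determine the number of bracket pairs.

4

Balanced strings of n bracket-pairs are counted by C_n. The Catalan number equal to 14 is C_4.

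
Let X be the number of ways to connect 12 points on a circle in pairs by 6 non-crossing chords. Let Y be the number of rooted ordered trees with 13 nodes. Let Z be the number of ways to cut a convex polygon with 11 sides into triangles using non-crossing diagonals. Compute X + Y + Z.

Non-crossing perfect matchings of 2n points on a circle are counted by C_n; with 12 points, n = 6. So X = C_6 = 132.
Rooted ordered (plane) trees on m nodes have m−1 edges and are counted by C_{m−1}; m = 13 gives C_12. So Y = C_12 = 208012.
A convex 11-gon is triangulated into 9 triangles, and the number of such triangulations is the Catalan number C_{11−2} = C_9. So Z = C_9 = 4862.
X + Y + Z = 132 + 208012 + 4862 = 213006.

213006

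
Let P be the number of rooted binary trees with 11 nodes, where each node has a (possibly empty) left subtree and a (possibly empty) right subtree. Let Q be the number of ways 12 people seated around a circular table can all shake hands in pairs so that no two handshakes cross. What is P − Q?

58654

Binary trees (left/right distinguished) on n nodes are counted by C_n; here n = 11. So P = C_11 = 58786.
Non-crossing handshake pairings of 2n people are counted by C_n; 12 people gives n = 6. So Q = C_6 = 132.
P − Q = 58786 − 132 = 58654.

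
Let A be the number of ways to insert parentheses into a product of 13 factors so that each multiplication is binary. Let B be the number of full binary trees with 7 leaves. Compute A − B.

Parenthesizations of m factors correspond to full binary trees with m leaves, counted by C_{m−1}; m = 13 gives C_12. So A = C_12 = 208012.
Full binary trees with 7 leaves have 7−1 = 6 internal nodes, so there are C_6 of them. So B = C_6 = 132.
A − B = 208012 − 132 = 207880.

207880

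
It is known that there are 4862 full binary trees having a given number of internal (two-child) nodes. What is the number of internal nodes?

9

Full binary trees with n internal nodes are counted by C_n. The Catalan number equal to 4862 is C_9.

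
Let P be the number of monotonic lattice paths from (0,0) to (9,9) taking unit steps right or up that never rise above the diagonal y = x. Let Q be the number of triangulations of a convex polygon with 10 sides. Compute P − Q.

3432

Sub-diagonal monotone paths from (0,0) to (9,9) biject with Dyck paths of semilength 9, giving C_9. So P = C_9 = 4862.
Triangulations of a convex m-gon are counted by C_{m−2}; with m = 10 this is C_8. So Q = C_8 = 1430.
P − Q = 4862 − 1430 = 3432.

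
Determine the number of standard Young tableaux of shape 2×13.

By the hook-length formula (or a Dyck-path bijection), SYT of shape 2×13 number C_13.
C_13 = C(26,13)/14 = 10400600/14 = 742900.

742900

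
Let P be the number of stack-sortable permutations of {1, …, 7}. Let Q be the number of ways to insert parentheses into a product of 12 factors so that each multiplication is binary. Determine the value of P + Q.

By Knuth's characterisation, the stack-sortable permutations of length 7 are the 231-avoiders, numbering C_7. So P = C_7 = 429.
Ways to associate a product of 12 factors correspond to binary trees on 12 leaves, so the count is C_11. So Q = C_11 = 58786.
P + Q = 429 + 58786 = 59215.

59215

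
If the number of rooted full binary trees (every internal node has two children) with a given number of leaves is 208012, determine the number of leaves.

Full binary trees with L leaves are counted by C_{L−1}, and C_12 = 208012.
So the index is 12, and the number of leaves is 12 + 1 = 13.

13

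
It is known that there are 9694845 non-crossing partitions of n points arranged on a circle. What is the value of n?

15

Non-crossing partitions of [n] are counted by C_n, and C_15 = 9694845.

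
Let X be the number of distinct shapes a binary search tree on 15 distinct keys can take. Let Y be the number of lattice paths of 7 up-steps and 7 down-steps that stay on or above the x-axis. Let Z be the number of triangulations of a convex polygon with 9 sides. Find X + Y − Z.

Binary trees (left/right distinguished) on n nodes are counted by C_n; here n = 15. So X = C_15 = 9694845.
A Dyck path with 7 up-steps and 7 down-steps has semilength 7, so there are C_7 of them. So Y = C_7 = 429.
The number of triangulations of a 9-gon is the Catalan number C_7 (index = sides − 2). So Z = C_7 = 429.
X + Y − Z = 9694845 + 429 − 429 = 9694845.

9694845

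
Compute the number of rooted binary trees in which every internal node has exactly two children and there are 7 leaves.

A full binary tree with L leaves has L−1 internal nodes and is counted by C_{L−1}; L = 7 gives C_6.
C_6 = C(12,6)/7 = 924/7 = 132.

132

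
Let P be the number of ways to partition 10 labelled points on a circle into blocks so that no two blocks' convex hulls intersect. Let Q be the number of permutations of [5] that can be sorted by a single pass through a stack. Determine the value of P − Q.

16754

The non-crossing partitions of [10] form a lattice of size C_10. So P = C_10 = 16796.
Stack-sortable permutations are exactly the 231-avoiding ones, counted by C_n; here n = 5. So Q = C_5 = 42.
P − Q = 16796 − 42 = 16754.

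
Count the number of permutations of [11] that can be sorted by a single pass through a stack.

Stack-sortable permutations are exactly the 231-avoiding ones, counted by C_n; here n = 11.
C_11 = C(22,11)/12 = 705432/12 = 58786.

58786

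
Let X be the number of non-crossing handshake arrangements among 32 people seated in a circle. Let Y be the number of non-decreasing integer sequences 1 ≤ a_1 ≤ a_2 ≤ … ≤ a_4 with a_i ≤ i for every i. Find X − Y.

With 32 = 2·16 people, non-crossing handshake pairings are non-crossing perfect matchings on a circle, counted by C_16. So X = C_16 = 35357670.
Weakly increasing sequences with a_i ≤ i biject with Dyck paths of semilength 4, so there are C_4. So Y = C_4 = 14.
X − Y = 35357670 − 14 = 35357656.

35357656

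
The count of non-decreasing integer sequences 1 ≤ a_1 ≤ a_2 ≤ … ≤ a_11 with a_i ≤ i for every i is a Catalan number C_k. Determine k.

Weakly increasing sequences with a_i ≤ i biject with Dyck paths of semilength 11, so there are C_11.

11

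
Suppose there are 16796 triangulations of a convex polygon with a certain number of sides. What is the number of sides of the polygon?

12

Triangulations of a convex m-gon are counted by C_{m−2}. Since C_10 = 16796, the index is 10.
So m − 2 = 10, giving m = 12 sides.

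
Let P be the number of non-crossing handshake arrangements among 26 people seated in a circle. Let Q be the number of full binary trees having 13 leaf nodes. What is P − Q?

534888

Non-crossing handshake pairings of 2n people are counted by C_n; 26 people gives n = 13. So P = C_13 = 742900.
A full binary tree with L leaves has L−1 internal nodes and is counted by C_{L−1}; L = 13 gives C_12. So Q = C_12 = 208012.
P − Q = 742900 − 208012 = 534888.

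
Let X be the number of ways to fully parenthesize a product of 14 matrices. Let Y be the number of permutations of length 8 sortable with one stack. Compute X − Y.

Ways to associate a product of 14 factors correspond to binary trees on 14 leaves, so the count is C_13. So X = C_13 = 742900.
Stack-sortable permutations are exactly the 231-avoiding ones, counted by C_n; here n = 8. So Y = C_8 = 1430.
X − Y = 742900 − 1430 = 741470.

741470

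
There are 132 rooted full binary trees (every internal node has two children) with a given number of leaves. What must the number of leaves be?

7

Full binary trees with L leaves are counted by C_{L−1}. The Catalan number equal to 132 is C_6.
So the index is 6, and the number of leaves is 6 + 1 = 7.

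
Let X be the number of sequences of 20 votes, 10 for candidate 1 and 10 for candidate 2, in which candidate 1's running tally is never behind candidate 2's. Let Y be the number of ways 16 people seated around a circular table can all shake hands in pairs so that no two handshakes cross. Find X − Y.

15366

Ballot sequences with n votes each where one side never trails are Dyck words, counted by C_n; here n = 10. So X = C_10 = 16796.
Non-crossing handshake pairings of 2n people are counted by C_n; 16 people gives n = 8. So Y = C_8 = 1430.
X − Y = 16796 − 1430 = 15366.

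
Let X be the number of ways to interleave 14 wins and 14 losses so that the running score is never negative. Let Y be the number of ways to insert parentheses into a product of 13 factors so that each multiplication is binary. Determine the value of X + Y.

2882452

Ballot sequences with n votes each where one side never trails are Dyck words, counted by C_n; here n = 14. So X = C_14 = 2674440.
Bracketing 13 factors into binary products is counted by C_{13−1} = C_12. So Y = C_12 = 208012.
X + Y = 2674440 + 208012 = 2882452.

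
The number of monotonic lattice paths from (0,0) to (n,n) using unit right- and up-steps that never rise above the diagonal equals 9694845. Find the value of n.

15

Such diagonal-avoiding paths in an n×n grid are counted by C_n; 9694845 = C_15.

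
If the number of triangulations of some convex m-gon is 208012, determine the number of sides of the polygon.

Triangulations of a convex m-gon are counted by C_{m−2}. Since C_12 = 208012, the index is 12.
So m − 2 = 12, giving m = 14 sides.

14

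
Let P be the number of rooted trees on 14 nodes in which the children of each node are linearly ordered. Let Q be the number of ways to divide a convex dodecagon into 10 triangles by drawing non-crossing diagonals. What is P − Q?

Rooted ordered (plane) trees on m nodes have m−1 edges and are counted by C_{m−1}; m = 14 gives C_13. So P = C_13 = 742900.
The number of triangulations of a 12-gon is the Catalan number C_10 (index = sides − 2). So Q = C_10 = 16796.
P − Q = 742900 − 16796 = 726104.

726104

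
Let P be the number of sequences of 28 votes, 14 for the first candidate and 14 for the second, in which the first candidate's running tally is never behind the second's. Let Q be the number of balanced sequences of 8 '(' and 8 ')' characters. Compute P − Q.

2673010

Ballot sequences with n votes each where one side never trails are Dyck words, counted by C_n; here n = 14. So P = C_14 = 2674440.
A balanced arrangement of 8 bracket pairs is a Dyck word of semilength 8, so the count is C_8. So Q = C_8 = 1430.
P − Q = 2674440 − 1430 = 2673010.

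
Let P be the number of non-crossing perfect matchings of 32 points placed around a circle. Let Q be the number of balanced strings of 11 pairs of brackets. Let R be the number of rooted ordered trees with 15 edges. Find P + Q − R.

25721611

Non-crossing perfect matchings of 2n points on a circle are counted by C_n; with 32 points, n = 16. So P = C_16 = 35357670.
A balanced arrangement of 11 bracket pairs is a Dyck word of semilength 11, so the count is C_11. So Q = C_11 = 58786.
A rooted plane tree with 15 edges has 16 nodes, and the count is C_15. So R = C_15 = 9694845.
P + Q − R = 35357670 + 58786 − 9694845 = 25721611.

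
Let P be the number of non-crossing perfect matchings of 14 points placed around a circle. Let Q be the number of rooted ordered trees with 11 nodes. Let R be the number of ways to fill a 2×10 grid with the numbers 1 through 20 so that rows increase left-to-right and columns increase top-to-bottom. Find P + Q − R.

Non-crossing perfect matchings of 2n points on a circle are counted by C_n; with 14 points, n = 7. So P = C_7 = 429.
Rooted ordered (plane) trees on m nodes have m−1 edges and are counted by C_{m−1}; m = 11 gives C_10. So Q = C_10 = 16796.
By the hook-length formula (or a Dyck-path bijection), SYT of shape 2×10 number C_10. So R = C_10 = 16796.
P + Q − R = 429 + 16796 − 16796 = 429.

429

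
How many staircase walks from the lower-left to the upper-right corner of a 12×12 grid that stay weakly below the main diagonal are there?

Monotone paths in an n×n grid that stay weakly below the diagonal are counted by C_n; here n = 12.
C_12 = C(24,12)/13 = 2704156/13 = 208012.

208012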